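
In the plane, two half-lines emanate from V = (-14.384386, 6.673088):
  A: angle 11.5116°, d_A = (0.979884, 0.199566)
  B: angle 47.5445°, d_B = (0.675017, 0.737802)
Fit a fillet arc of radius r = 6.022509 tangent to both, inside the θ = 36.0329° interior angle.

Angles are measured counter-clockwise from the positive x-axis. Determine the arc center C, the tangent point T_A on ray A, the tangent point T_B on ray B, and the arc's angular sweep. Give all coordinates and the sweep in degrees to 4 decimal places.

center=(2.5585,16.2699) T_A=(3.7604,10.3685) T_B=(-1.8849,20.3352) sweep=143.9671

bisector direction at 29.5280° = (0.870115,0.492850)
center distance |VC| = r/sin(θ/2) = 6.022509/sin(18.0164°) = 19.472043
C = V + |VC|·bis = (2.5585,16.2699)
T_A = V + ((C−V)·d_A)·d_A = V + 18.5173·d_A = (3.7604,10.3685)
T_B = V + ((C−V)·d_B)·d_B = V + 18.5173·d_B = (-1.8849,20.3352)
sweep = 180° − θ = 143.9671°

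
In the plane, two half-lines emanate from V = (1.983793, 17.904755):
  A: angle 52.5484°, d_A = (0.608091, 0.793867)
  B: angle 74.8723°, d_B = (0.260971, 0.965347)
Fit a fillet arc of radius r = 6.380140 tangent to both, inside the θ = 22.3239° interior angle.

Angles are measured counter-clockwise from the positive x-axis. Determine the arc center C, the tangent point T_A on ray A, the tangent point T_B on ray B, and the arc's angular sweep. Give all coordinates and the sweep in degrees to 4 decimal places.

center=(16.5813,47.4540) T_A=(21.6463,43.5743) T_B=(10.4222,49.1190) sweep=157.6761

bisector direction at 63.7104° = (0.442909,0.896566)
center distance |VC| = r/sin(θ/2) = 6.380140/sin(11.1619°) = 32.958187
C = V + |VC|·bis = (16.5813,47.4540)
T_A = V + ((C−V)·d_A)·d_A = V + 32.3347·d_A = (21.6463,43.5743)
T_B = V + ((C−V)·d_B)·d_B = V + 32.3347·d_B = (10.4222,49.1190)
sweep = 180° − θ = 157.6761°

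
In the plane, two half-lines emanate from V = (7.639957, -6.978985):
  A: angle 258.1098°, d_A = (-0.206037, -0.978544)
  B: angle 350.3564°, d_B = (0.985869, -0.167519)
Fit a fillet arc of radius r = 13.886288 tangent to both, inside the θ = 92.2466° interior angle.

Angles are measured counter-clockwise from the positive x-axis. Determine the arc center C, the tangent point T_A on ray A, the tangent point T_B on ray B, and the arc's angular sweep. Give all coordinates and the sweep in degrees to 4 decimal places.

center=(18.4773,-22.9058) T_A=(4.8889,-20.0447) T_B=(20.8035,-9.2157) sweep=87.7534

bisector direction at 304.2331° = (0.562561,-0.826756)
center distance |VC| = r/sin(θ/2) = 13.886288/sin(46.1233°) = 19.264223
C = V + |VC|·bis = (18.4773,-22.9058)
T_A = V + ((C−V)·d_A)·d_A = V + 13.3522·d_A = (4.8889,-20.0447)
T_B = V + ((C−V)·d_B)·d_B = V + 13.3522·d_B = (20.8035,-9.2157)
sweep = 180° − θ = 87.7534°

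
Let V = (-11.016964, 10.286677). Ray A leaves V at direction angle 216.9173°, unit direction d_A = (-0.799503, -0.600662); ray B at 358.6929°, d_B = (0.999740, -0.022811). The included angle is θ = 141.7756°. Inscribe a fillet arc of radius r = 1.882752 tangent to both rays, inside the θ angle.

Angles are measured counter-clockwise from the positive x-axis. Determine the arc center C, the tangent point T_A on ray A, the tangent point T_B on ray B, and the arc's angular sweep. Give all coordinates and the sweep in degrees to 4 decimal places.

center=(-10.4077,8.3895) T_A=(-11.5386,9.8948) T_B=(-10.3647,10.2718) sweep=38.2244

bisector direction at 287.8051° = (0.305780,-0.952102)
center distance |VC| = r/sin(θ/2) = 1.882752/sin(70.8878°) = 1.992585
C = V + |VC|·bis = (-10.4077,8.3895)
T_A = V + ((C−V)·d_A)·d_A = V + 0.6524·d_A = (-11.5386,9.8948)
T_B = V + ((C−V)·d_B)·d_B = V + 0.6524·d_B = (-10.3647,10.2718)
sweep = 180° − θ = 38.2244°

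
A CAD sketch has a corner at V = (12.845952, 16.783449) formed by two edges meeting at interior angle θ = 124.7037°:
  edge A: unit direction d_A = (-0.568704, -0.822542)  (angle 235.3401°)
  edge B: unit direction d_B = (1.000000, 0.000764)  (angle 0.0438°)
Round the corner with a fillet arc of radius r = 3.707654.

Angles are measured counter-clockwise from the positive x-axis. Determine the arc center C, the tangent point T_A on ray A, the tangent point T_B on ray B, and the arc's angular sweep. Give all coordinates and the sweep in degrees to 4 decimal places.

bisector direction at 297.6919° = (0.464718,-0.885459)
center distance |VC| = r/sin(θ/2) = 3.707654/sin(62.3518°) = 4.185590
C = V + |VC|·bis = (14.7911,13.0773)
T_A = V + ((C−V)·d_A)·d_A = V + 1.9423·d_A = (11.7414,15.1858)
T_B = V + ((C−V)·d_B)·d_B = V + 1.9423·d_B = (14.7882,16.7849)
sweep = 180° − θ = 55.2963°

center=(14.7911,13.0773) T_A=(11.7414,15.1858) T_B=(14.7882,16.7849) sweep=55.2963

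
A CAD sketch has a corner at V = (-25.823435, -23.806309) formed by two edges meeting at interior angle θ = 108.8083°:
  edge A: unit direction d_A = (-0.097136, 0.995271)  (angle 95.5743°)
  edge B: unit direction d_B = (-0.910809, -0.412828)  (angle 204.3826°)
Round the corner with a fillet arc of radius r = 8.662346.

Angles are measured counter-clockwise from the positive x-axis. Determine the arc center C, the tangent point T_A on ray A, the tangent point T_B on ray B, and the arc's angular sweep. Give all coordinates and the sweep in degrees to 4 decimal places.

center=(-35.0471,-18.4764) T_A=(-26.4257,-17.6349) T_B=(-31.4711,-26.3661) sweep=71.1917

bisector direction at 149.9784° = (-0.865837,0.500326)
center distance |VC| = r/sin(θ/2) = 8.662346/sin(54.4042°) = 10.652919
C = V + |VC|·bis = (-35.0471,-18.4764)
T_A = V + ((C−V)·d_A)·d_A = V + 6.2007·d_A = (-26.4257,-17.6349)
T_B = V + ((C−V)·d_B)·d_B = V + 6.2007·d_B = (-31.4711,-26.3661)
sweep = 180° − θ = 71.1917°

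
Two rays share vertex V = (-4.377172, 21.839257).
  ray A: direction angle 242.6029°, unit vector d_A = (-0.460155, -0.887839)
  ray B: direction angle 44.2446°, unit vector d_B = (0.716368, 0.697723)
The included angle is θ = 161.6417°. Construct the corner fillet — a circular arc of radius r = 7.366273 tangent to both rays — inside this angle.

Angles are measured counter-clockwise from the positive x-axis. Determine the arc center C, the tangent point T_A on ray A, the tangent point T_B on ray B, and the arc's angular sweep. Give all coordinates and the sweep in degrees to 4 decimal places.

center=(1.6152,17.3928) T_A=(-4.9249,20.7824) T_B=(-3.5245,22.6698) sweep=18.3583

bisector direction at 323.4237° = (0.803065,-0.595892)
center distance |VC| = r/sin(θ/2) = 7.366273/sin(80.8208°) = 7.461826
C = V + |VC|·bis = (1.6152,17.3928)
T_A = V + ((C−V)·d_A)·d_A = V + 1.1903·d_A = (-4.9249,20.7824)
T_B = V + ((C−V)·d_B)·d_B = V + 1.1903·d_B = (-3.5245,22.6698)
sweep = 180° − θ = 18.3583°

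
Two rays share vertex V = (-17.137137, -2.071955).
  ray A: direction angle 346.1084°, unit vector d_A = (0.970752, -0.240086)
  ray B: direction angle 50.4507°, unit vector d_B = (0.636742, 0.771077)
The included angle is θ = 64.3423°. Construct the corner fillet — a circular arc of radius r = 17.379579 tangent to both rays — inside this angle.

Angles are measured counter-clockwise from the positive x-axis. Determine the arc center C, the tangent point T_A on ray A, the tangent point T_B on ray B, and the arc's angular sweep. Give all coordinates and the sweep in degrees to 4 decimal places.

center=(13.8565,8.1659) T_A=(9.6839,-8.7053) T_B=(0.4555,19.2322) sweep=115.6577

bisector direction at 18.2796° = (0.949537,0.313654)
center distance |VC| = r/sin(θ/2) = 17.379579/sin(32.1711°) = 32.640764
C = V + |VC|·bis = (13.8565,8.1659)
T_A = V + ((C−V)·d_A)·d_A = V + 27.6291·d_A = (9.6839,-8.7053)
T_B = V + ((C−V)·d_B)·d_B = V + 27.6291·d_B = (0.4555,19.2322)
sweep = 180° − θ = 115.6577°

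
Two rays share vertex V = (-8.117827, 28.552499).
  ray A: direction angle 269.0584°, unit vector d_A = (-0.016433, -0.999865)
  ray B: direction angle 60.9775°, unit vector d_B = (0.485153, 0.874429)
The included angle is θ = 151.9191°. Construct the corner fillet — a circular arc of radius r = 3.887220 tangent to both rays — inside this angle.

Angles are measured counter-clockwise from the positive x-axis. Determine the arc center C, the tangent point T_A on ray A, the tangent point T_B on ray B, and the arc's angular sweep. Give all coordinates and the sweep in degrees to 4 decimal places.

center=(-4.2471,27.5166) T_A=(-8.1338,27.5805) T_B=(-7.6462,29.4025) sweep=28.0809

bisector direction at 345.0179° = (0.966007,-0.258516)
center distance |VC| = r/sin(θ/2) = 3.887220/sin(75.9595°) = 4.006928
C = V + |VC|·bis = (-4.2471,27.5166)
T_A = V + ((C−V)·d_A)·d_A = V + 0.9721·d_A = (-8.1338,27.5805)
T_B = V + ((C−V)·d_B)·d_B = V + 0.9721·d_B = (-7.6462,29.4025)
sweep = 180° − θ = 28.0809°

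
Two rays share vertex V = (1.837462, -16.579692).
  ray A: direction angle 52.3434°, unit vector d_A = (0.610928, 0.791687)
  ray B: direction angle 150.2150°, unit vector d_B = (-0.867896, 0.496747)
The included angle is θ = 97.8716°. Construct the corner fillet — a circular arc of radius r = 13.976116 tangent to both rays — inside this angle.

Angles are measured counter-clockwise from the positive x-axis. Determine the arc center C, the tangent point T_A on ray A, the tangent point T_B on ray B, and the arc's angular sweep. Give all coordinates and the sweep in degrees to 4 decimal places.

bisector direction at 101.2792° = (-0.195590,0.980686)
center distance |VC| = r/sin(θ/2) = 13.976116/sin(48.9358°) = 18.536602
C = V + |VC|·bis = (-1.7881,1.5989)
T_A = V + ((C−V)·d_A)·d_A = V + 12.1768·d_A = (9.2766,-6.9395)
T_B = V + ((C−V)·d_B)·d_B = V + 12.1768·d_B = (-8.7307,-10.5309)
sweep = 180° − θ = 82.1284°

center=(-1.7881,1.5989) T_A=(9.2766,-6.9395) T_B=(-8.7307,-10.5309) sweep=82.1284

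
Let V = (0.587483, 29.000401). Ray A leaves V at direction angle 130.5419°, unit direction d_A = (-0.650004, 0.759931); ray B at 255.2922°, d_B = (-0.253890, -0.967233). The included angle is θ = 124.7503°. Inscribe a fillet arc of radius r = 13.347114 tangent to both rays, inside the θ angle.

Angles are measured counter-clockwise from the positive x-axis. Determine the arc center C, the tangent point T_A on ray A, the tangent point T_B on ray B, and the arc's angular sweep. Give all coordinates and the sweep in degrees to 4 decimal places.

bisector direction at 192.9170° = (-0.974695,-0.223540)
center distance |VC| = r/sin(θ/2) = 13.347114/sin(62.3751°) = 15.064419
C = V + |VC|·bis = (-14.0957,25.6329)
T_A = V + ((C−V)·d_A)·d_A = V + 6.9851·d_A = (-3.9528,34.3086)
T_B = V + ((C−V)·d_B)·d_B = V + 6.9851·d_B = (-1.1860,22.2442)
sweep = 180° − θ = 55.2497°

center=(-14.0957,25.6329) T_A=(-3.9528,34.3086) T_B=(-1.1860,22.2442) sweep=55.2497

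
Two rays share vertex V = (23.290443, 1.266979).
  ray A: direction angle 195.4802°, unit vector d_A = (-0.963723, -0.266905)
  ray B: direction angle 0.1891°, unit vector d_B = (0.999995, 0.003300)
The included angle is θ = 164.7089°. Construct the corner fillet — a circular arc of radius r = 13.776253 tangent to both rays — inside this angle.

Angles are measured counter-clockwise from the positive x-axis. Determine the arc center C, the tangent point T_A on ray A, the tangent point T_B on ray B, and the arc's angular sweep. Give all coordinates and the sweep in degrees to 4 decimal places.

center=(25.1852,-12.5031) T_A=(21.5082,0.7734) T_B=(25.1397,1.2731) sweep=15.2911

bisector direction at 277.8347° = (0.136315,-0.990666)
center distance |VC| = r/sin(θ/2) = 13.776253/sin(82.3544°) = 13.899821
C = V + |VC|·bis = (25.1852,-12.5031)
T_A = V + ((C−V)·d_A)·d_A = V + 1.8493·d_A = (21.5082,0.7734)
T_B = V + ((C−V)·d_B)·d_B = V + 1.8493·d_B = (25.1397,1.2731)
sweep = 180° − θ = 15.2911°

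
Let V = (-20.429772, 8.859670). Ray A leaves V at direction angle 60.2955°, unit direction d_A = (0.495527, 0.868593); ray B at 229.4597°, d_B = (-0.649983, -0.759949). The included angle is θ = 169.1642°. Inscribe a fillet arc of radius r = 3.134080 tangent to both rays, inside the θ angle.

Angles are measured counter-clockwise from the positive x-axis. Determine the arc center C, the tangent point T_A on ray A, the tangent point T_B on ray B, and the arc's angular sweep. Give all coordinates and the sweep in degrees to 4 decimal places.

bisector direction at 144.8776° = (-0.817925,0.575325)
center distance |VC| = r/sin(θ/2) = 3.134080/sin(84.5821°) = 3.148144
C = V + |VC|·bis = (-23.0047,10.6709)
T_A = V + ((C−V)·d_A)·d_A = V + 0.2972·d_A = (-20.2825,9.1179)
T_B = V + ((C−V)·d_B)·d_B = V + 0.2972·d_B = (-20.6230,8.6338)
sweep = 180° − θ = 10.8358°

center=(-23.0047,10.6709) T_A=(-20.2825,9.1179) T_B=(-20.6230,8.6338) sweep=10.8358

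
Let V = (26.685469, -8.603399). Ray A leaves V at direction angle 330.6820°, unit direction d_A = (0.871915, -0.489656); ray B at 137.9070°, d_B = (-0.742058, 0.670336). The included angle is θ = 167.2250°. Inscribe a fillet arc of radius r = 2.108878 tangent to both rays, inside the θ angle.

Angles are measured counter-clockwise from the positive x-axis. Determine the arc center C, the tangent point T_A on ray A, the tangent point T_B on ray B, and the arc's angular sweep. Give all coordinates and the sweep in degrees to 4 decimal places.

center=(27.9239,-6.8802) T_A=(26.8913,-8.7190) T_B=(26.5103,-8.4451) sweep=12.7750

bisector direction at 54.2945° = (0.583619,0.812028)
center distance |VC| = r/sin(θ/2) = 2.108878/sin(83.6125°) = 2.122051
C = V + |VC|·bis = (27.9239,-6.8802)
T_A = V + ((C−V)·d_A)·d_A = V + 0.2361·d_A = (26.8913,-8.7190)
T_B = V + ((C−V)·d_B)·d_B = V + 0.2361·d_B = (26.5103,-8.4451)
sweep = 180° − θ = 12.7750°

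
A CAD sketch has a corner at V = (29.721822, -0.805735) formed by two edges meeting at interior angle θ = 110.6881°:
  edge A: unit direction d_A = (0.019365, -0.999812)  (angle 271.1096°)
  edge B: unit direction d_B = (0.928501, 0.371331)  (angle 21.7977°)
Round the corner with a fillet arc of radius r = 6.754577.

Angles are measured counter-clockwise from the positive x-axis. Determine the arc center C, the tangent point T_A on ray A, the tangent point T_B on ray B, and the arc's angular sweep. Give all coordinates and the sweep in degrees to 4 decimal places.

center=(36.5656,-5.3435) T_A=(29.8122,-5.4743) T_B=(34.0574,0.9282) sweep=69.3119

bisector direction at 326.4537° = (0.833439,-0.552611)
center distance |VC| = r/sin(θ/2) = 6.754577/sin(55.3441°) = 8.211438
C = V + |VC|·bis = (36.5656,-5.3435)
T_A = V + ((C−V)·d_A)·d_A = V + 4.6694·d_A = (29.8122,-5.4743)
T_B = V + ((C−V)·d_B)·d_B = V + 4.6694·d_B = (34.0574,0.9282)
sweep = 180° − θ = 69.3119°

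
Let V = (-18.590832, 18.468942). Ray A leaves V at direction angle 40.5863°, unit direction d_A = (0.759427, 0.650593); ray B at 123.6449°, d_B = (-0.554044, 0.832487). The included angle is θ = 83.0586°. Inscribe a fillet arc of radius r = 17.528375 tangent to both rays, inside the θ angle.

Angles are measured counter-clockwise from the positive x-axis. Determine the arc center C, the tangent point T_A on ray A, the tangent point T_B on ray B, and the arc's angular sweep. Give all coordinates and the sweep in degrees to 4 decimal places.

center=(-14.9642,44.6569) T_A=(-3.5604,31.3454) T_B=(-29.5564,34.9454) sweep=96.9414

bisector direction at 82.1156° = (0.137175,0.990547)
center distance |VC| = r/sin(θ/2) = 17.528375/sin(41.5293°) = 26.437853
C = V + |VC|·bis = (-14.9642,44.6569)
T_A = V + ((C−V)·d_A)·d_A = V + 19.7918·d_A = (-3.5604,31.3454)
T_B = V + ((C−V)·d_B)·d_B = V + 19.7918·d_B = (-29.5564,34.9454)
sweep = 180° − θ = 96.9414°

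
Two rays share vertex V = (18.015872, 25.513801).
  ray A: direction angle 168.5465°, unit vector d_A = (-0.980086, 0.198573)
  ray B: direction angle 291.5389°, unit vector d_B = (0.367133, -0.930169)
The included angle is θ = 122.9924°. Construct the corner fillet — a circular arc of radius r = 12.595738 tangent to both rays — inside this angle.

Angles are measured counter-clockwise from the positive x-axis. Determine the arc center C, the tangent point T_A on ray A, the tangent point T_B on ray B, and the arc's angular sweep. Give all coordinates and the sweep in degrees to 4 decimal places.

center=(8.8109,14.5271) T_A=(11.3121,26.8720) T_B=(20.5271,19.1514) sweep=57.0076

bisector direction at 230.0427° = (-0.642217,-0.766523)
center distance |VC| = r/sin(θ/2) = 12.595738/sin(61.4962°) = 14.333121
C = V + |VC|·bis = (8.8109,14.5271)
T_A = V + ((C−V)·d_A)·d_A = V + 6.8400·d_A = (11.3121,26.8720)
T_B = V + ((C−V)·d_B)·d_B = V + 6.8400·d_B = (20.5271,19.1514)
sweep = 180° − θ = 57.0076°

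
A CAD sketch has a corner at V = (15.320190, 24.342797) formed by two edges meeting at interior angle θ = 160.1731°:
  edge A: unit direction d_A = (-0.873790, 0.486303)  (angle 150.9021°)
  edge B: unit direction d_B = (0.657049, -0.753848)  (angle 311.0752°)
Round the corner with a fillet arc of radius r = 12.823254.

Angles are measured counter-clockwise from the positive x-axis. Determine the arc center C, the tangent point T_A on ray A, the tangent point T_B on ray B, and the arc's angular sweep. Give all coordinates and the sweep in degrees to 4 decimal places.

bisector direction at 230.9886° = (-0.629474,-0.777021)
center distance |VC| = r/sin(θ/2) = 12.823254/sin(80.0866°) = 13.017621
C = V + |VC|·bis = (7.1259,14.2278)
T_A = V + ((C−V)·d_A)·d_A = V + 2.2411·d_A = (13.3619,25.4327)
T_B = V + ((C−V)·d_B)·d_B = V + 2.2411·d_B = (16.7927,22.6533)
sweep = 180° − θ = 19.8269°

center=(7.1259,14.2278) T_A=(13.3619,25.4327) T_B=(16.7927,22.6533) sweep=19.8269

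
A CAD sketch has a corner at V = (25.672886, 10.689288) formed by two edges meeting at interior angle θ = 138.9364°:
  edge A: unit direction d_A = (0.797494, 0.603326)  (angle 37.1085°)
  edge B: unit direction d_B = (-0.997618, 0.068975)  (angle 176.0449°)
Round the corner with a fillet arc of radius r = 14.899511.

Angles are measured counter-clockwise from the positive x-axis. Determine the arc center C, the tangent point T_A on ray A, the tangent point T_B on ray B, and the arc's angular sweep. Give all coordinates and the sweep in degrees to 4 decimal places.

center=(21.1337,25.9382) T_A=(30.1230,14.0559) T_B=(20.1060,11.0742) sweep=41.0636

bisector direction at 106.5767° = (-0.285299,0.958439)
center distance |VC| = r/sin(θ/2) = 14.899511/sin(69.4682°) = 15.910161
C = V + |VC|·bis = (21.1337,25.9382)
T_A = V + ((C−V)·d_A)·d_A = V + 5.5801·d_A = (30.1230,14.0559)
T_B = V + ((C−V)·d_B)·d_B = V + 5.5801·d_B = (20.1060,11.0742)
sweep = 180° − θ = 41.0636°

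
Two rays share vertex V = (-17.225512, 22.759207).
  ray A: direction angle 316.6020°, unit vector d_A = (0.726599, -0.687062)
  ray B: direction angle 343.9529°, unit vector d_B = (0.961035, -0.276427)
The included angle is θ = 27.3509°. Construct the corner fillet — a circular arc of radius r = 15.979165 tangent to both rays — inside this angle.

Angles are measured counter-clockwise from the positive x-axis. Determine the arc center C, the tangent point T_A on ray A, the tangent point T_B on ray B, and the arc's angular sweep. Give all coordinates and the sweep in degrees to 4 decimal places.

center=(41.4700,-10.7507) T_A=(30.4913,-22.3612) T_B=(45.8870,4.6058) sweep=152.6491

bisector direction at 330.2774° = (0.868436,-0.495800)
center distance |VC| = r/sin(θ/2) = 15.979165/sin(13.6754°) = 67.587517
C = V + |VC|·bis = (41.4700,-10.7507)
T_A = V + ((C−V)·d_A)·d_A = V + 65.6714·d_A = (30.4913,-22.3612)
T_B = V + ((C−V)·d_B)·d_B = V + 65.6714·d_B = (45.8870,4.6058)
sweep = 180° − θ = 152.6491°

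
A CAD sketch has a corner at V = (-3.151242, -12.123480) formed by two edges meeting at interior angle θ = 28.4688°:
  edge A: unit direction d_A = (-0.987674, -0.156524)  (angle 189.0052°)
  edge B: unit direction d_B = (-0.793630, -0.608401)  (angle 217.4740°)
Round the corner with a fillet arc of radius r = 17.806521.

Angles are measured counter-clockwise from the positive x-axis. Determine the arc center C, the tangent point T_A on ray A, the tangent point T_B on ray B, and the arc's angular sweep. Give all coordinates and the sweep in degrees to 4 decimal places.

center=(-69.6923,-40.6975) T_A=(-72.4795,-23.1104) T_B=(-58.8588,-54.8293) sweep=151.5312

bisector direction at 203.2396° = (-0.918863,-0.394577)
center distance |VC| = r/sin(θ/2) = 17.806521/sin(14.2344°) = 72.416793
C = V + |VC|·bis = (-69.6923,-40.6975)
T_A = V + ((C−V)·d_A)·d_A = V + 70.1934·d_A = (-72.4795,-23.1104)
T_B = V + ((C−V)·d_B)·d_B = V + 70.1934·d_B = (-58.8588,-54.8293)
sweep = 180° − θ = 151.5312°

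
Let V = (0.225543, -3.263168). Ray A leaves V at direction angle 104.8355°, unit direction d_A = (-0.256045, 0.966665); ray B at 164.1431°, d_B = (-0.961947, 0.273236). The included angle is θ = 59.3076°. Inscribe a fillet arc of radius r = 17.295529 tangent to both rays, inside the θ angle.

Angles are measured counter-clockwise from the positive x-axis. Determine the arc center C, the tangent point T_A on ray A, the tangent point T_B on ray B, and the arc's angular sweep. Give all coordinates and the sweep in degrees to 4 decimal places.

bisector direction at 134.4893° = (-0.700776,0.713381)
center distance |VC| = r/sin(θ/2) = 17.295529/sin(29.6538°) = 34.957546
C = V + |VC|·bis = (-24.2719,21.6749)
T_A = V + ((C−V)·d_A)·d_A = V + 30.3792·d_A = (-7.5529,26.1033)
T_B = V + ((C−V)·d_B)·d_B = V + 30.3792·d_B = (-28.9976,5.0375)
sweep = 180° − θ = 120.6924°

center=(-24.2719,21.6749) T_A=(-7.5529,26.1033) T_B=(-28.9976,5.0375) sweep=120.6924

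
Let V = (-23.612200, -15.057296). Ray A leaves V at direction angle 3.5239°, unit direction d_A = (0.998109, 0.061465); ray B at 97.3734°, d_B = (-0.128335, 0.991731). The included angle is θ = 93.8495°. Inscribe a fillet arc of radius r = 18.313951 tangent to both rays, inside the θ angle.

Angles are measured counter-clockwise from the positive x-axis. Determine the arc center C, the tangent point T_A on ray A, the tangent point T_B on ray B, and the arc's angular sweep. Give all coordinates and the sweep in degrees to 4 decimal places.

bisector direction at 50.4487° = (0.636770,0.771054)
center distance |VC| = r/sin(θ/2) = 18.313951/sin(46.9248°) = 25.071896
C = V + |VC|·bis = (-7.6472,4.2745)
T_A = V + ((C−V)·d_A)·d_A = V + 17.1231·d_A = (-6.5215,-14.0048)
T_B = V + ((C−V)·d_B)·d_B = V + 17.1231·d_B = (-25.8097,1.9242)
sweep = 180° − θ = 86.1505°

center=(-7.6472,4.2745) T_A=(-6.5215,-14.0048) T_B=(-25.8097,1.9242) sweep=86.1505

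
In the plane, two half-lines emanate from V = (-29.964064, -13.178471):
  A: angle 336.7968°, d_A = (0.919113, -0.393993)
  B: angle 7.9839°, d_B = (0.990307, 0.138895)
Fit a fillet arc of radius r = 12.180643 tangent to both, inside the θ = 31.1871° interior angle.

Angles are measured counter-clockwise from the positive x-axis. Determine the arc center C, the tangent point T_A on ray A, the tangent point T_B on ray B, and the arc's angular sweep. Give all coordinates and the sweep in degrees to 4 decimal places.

center=(14.9498,-19.1790) T_A=(10.1508,-30.3744) T_B=(13.2580,-7.1164) sweep=148.8129

bisector direction at 352.3904° = (0.991193,-0.132423)
center distance |VC| = r/sin(θ/2) = 12.180643/sin(15.5936°) = 45.312972
C = V + |VC|·bis = (14.9498,-19.1790)
T_A = V + ((C−V)·d_A)·d_A = V + 43.6451·d_A = (10.1508,-30.3744)
T_B = V + ((C−V)·d_B)·d_B = V + 43.6451·d_B = (13.2580,-7.1164)
sweep = 180° − θ = 148.8129°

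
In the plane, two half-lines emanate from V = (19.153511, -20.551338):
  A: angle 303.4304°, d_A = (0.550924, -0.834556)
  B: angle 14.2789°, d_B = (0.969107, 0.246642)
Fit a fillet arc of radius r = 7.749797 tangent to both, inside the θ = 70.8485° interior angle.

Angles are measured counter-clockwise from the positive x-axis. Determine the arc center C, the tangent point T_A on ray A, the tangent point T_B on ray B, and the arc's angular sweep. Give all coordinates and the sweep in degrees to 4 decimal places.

center=(31.6236,-25.3745) T_A=(25.1560,-29.6440) T_B=(29.7122,-17.8641) sweep=109.1515

bisector direction at 338.8546° = (0.932668,-0.360735)
center distance |VC| = r/sin(θ/2) = 7.749797/sin(35.4243°) = 13.370338
C = V + |VC|·bis = (31.6236,-25.3745)
T_A = V + ((C−V)·d_A)·d_A = V + 10.8953·d_A = (25.1560,-29.6440)
T_B = V + ((C−V)·d_B)·d_B = V + 10.8953·d_B = (29.7122,-17.8641)
sweep = 180° − θ = 109.1515°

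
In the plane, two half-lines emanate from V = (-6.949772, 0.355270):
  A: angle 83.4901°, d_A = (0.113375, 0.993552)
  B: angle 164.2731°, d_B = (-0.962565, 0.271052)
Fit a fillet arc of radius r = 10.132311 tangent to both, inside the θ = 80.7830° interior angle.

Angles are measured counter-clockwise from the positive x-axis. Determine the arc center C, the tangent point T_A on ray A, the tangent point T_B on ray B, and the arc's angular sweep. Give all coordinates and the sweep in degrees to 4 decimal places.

center=(-15.6666,13.3362) T_A=(-5.5996,12.1875) T_B=(-18.4130,3.5832) sweep=99.2170

bisector direction at 123.8816° = (-0.557479,0.830191)
center distance |VC| = r/sin(θ/2) = 10.132311/sin(40.3915°) = 15.636115
C = V + |VC|·bis = (-15.6666,13.3362)
T_A = V + ((C−V)·d_A)·d_A = V + 11.9090·d_A = (-5.5996,12.1875)
T_B = V + ((C−V)·d_B)·d_B = V + 11.9090·d_B = (-18.4130,3.5832)
sweep = 180° − θ = 99.2170°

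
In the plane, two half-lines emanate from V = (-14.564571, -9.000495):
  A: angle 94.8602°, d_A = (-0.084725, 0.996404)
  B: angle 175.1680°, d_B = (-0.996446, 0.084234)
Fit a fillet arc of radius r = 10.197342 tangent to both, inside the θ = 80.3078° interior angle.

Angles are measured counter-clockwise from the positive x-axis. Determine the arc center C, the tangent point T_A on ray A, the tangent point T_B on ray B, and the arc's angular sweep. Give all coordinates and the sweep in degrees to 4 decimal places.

center=(-25.7493,2.1787) T_A=(-15.5886,3.0427) T_B=(-26.6083,-7.9824) sweep=99.6922

bisector direction at 135.0141° = (-0.707281,0.706933)
center distance |VC| = r/sin(θ/2) = 10.197342/sin(40.1539°) = 15.813683
C = V + |VC|·bis = (-25.7493,2.1787)
T_A = V + ((C−V)·d_A)·d_A = V + 12.0866·d_A = (-15.5886,3.0427)
T_B = V + ((C−V)·d_B)·d_B = V + 12.0866·d_B = (-26.6083,-7.9824)
sweep = 180° − θ = 99.6922°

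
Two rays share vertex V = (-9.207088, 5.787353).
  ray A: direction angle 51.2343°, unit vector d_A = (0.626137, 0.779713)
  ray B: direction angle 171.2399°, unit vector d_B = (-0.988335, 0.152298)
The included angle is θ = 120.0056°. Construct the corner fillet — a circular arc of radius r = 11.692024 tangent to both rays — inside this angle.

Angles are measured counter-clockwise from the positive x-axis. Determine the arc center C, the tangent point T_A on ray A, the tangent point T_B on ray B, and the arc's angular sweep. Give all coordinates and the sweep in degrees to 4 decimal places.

bisector direction at 111.2371° = (-0.362228,0.932089)
center distance |VC| = r/sin(θ/2) = 11.692024/sin(60.0028°) = 13.500406
C = V + |VC|·bis = (-14.0973,18.3709)
T_A = V + ((C−V)·d_A)·d_A = V + 6.7496·d_A = (-4.9809,11.0501)
T_B = V + ((C−V)·d_B)·d_B = V + 6.7496·d_B = (-15.8780,6.8153)
sweep = 180° − θ = 59.9944°

center=(-14.0973,18.3709) T_A=(-4.9809,11.0501) T_B=(-15.8780,6.8153) sweep=59.9944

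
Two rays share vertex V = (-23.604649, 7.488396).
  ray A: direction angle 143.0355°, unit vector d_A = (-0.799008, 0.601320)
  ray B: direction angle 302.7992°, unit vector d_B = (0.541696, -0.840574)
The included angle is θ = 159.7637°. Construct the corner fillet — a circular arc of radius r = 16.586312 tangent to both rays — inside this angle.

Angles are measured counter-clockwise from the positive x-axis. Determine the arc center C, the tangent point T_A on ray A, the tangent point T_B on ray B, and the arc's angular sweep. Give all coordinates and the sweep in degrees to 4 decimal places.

center=(-35.9433,-3.9844) T_A=(-25.9696,9.2682) T_B=(-22.0013,5.0004) sweep=20.2363

bisector direction at 222.9174° = (-0.732337,-0.680943)
center distance |VC| = r/sin(θ/2) = 16.586312/sin(79.8819°) = 16.848345
C = V + |VC|·bis = (-35.9433,-3.9844)
T_A = V + ((C−V)·d_A)·d_A = V + 2.9599·d_A = (-25.9696,9.2682)
T_B = V + ((C−V)·d_B)·d_B = V + 2.9599·d_B = (-22.0013,5.0004)
sweep = 180° − θ = 20.2363°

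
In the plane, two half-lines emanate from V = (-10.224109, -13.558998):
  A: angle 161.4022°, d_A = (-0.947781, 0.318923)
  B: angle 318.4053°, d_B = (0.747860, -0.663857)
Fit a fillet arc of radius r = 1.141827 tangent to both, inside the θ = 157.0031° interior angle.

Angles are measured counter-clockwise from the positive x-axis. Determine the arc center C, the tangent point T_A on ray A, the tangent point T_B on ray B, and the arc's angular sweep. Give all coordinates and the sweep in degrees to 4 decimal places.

bisector direction at 239.9038° = (-0.501454,-0.865184)
center distance |VC| = r/sin(θ/2) = 1.141827/sin(78.5015°) = 1.165213
C = V + |VC|·bis = (-10.8084,-14.5671)
T_A = V + ((C−V)·d_A)·d_A = V + 0.2323·d_A = (-10.4443,-13.4849)
T_B = V + ((C−V)·d_B)·d_B = V + 0.2323·d_B = (-10.0504,-13.7132)
sweep = 180° − θ = 22.9969°

center=(-10.8084,-14.5671) T_A=(-10.4443,-13.4849) T_B=(-10.0504,-13.7132) sweep=22.9969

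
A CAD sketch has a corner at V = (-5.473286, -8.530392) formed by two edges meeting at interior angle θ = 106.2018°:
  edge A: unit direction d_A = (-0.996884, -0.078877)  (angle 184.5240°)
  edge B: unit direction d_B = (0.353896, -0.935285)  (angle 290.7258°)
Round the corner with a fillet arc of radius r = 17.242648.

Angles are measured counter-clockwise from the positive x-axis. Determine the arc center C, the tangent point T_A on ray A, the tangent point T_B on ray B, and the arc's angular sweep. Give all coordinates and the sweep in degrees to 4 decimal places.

center=(-17.0186,-26.7404) T_A=(-18.3787,-9.5515) T_B=(-0.8918,-20.6383) sweep=73.7982

bisector direction at 237.6249° = (-0.535460,-0.844561)
center distance |VC| = r/sin(θ/2) = 17.242648/sin(53.1009°) = 21.561555
C = V + |VC|·bis = (-17.0186,-26.7404)
T_A = V + ((C−V)·d_A)·d_A = V + 12.9457·d_A = (-18.3787,-9.5515)
T_B = V + ((C−V)·d_B)·d_B = V + 12.9457·d_B = (-0.8918,-20.6383)
sweep = 180° − θ = 73.7982°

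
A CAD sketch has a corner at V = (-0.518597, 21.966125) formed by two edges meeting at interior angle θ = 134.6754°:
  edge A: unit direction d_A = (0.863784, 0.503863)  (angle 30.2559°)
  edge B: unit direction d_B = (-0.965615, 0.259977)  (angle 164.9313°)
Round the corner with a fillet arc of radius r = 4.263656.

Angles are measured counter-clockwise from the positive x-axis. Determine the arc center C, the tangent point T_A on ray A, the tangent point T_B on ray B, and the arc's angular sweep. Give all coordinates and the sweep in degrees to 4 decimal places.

center=(-1.1292,26.5460) T_A=(1.0191,22.8631) T_B=(-2.2376,22.4289) sweep=45.3246

bisector direction at 97.5936° = (-0.132146,0.991230)
center distance |VC| = r/sin(θ/2) = 4.263656/sin(67.3377°) = 4.620388
C = V + |VC|·bis = (-1.1292,26.5460)
T_A = V + ((C−V)·d_A)·d_A = V + 1.7802·d_A = (1.0191,22.8631)
T_B = V + ((C−V)·d_B)·d_B = V + 1.7802·d_B = (-2.2376,22.4289)
sweep = 180° − θ = 45.3246°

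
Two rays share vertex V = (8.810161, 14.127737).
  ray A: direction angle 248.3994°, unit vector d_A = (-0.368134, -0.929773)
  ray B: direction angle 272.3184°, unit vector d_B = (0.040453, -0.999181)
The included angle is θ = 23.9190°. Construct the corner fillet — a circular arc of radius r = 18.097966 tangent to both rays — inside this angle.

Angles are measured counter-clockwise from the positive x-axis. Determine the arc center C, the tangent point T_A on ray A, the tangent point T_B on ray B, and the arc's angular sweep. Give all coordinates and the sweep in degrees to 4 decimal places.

center=(-5.8167,-71.9756) T_A=(-22.6437,-65.3131) T_B=(12.2665,-71.2435) sweep=156.0810

bisector direction at 260.3589° = (-0.167476,-0.985876)
center distance |VC| = r/sin(θ/2) = 18.097966/sin(11.9595°) = 87.336870
C = V + |VC|·bis = (-5.8167,-71.9756)
T_A = V + ((C−V)·d_A)·d_A = V + 85.4412·d_A = (-22.6437,-65.3131)
T_B = V + ((C−V)·d_B)·d_B = V + 85.4412·d_B = (12.2665,-71.2435)
sweep = 180° − θ = 156.0810°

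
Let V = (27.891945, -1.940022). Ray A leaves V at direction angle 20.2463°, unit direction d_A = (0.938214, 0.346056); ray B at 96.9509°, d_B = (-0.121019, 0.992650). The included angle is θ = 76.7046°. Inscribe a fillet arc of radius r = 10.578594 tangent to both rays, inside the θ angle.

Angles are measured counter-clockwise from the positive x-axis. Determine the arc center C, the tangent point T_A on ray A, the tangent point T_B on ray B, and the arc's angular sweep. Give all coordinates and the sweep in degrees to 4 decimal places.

center=(36.7748,12.6116) T_A=(40.4356,2.6867) T_B=(26.2740,11.3314) sweep=103.2954

bisector direction at 58.5986° = (0.521030,0.853538)
center distance |VC| = r/sin(θ/2) = 10.578594/sin(38.3523°) = 17.048634
C = V + |VC|·bis = (36.7748,12.6116)
T_A = V + ((C−V)·d_A)·d_A = V + 13.3697·d_A = (40.4356,2.6867)
T_B = V + ((C−V)·d_B)·d_B = V + 13.3697·d_B = (26.2740,11.3314)
sweep = 180° − θ = 103.2954°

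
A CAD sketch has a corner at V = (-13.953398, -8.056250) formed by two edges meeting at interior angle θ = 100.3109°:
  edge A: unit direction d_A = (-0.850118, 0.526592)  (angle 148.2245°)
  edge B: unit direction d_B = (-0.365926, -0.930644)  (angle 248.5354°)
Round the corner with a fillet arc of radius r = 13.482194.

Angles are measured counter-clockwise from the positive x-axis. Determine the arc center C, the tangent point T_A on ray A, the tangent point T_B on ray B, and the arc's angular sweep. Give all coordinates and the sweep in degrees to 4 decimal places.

bisector direction at 198.3800° = (-0.948986,-0.315317)
center distance |VC| = r/sin(θ/2) = 13.482194/sin(50.1555°) = 17.559843
C = V + |VC|·bis = (-30.6175,-13.5932)
T_A = V + ((C−V)·d_A)·d_A = V + 11.2507·d_A = (-23.5178,-2.1317)
T_B = V + ((C−V)·d_B)·d_B = V + 11.2507·d_B = (-18.0703,-18.5267)
sweep = 180° − θ = 79.6891°

center=(-30.6175,-13.5932) T_A=(-23.5178,-2.1317) T_B=(-18.0703,-18.5267) sweep=79.6891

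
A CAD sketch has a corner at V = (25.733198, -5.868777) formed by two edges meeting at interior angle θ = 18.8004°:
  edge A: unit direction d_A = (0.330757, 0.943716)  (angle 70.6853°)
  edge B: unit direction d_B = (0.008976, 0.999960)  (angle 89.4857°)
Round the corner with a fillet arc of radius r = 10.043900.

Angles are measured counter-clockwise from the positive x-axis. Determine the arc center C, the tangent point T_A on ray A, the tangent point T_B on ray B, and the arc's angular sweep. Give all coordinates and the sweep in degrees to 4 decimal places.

bisector direction at 80.0855° = (0.172178,0.985066)
center distance |VC| = r/sin(θ/2) = 10.043900/sin(9.4002°) = 61.494744
C = V + |VC|·bis = (36.3213,54.7076)
T_A = V + ((C−V)·d_A)·d_A = V + 60.6690·d_A = (45.7999,51.3855)
T_B = V + ((C−V)·d_B)·d_B = V + 60.6690·d_B = (26.2778,54.7977)
sweep = 180° − θ = 161.1996°

center=(36.3213,54.7076) T_A=(45.7999,51.3855) T_B=(26.2778,54.7977) sweep=161.1996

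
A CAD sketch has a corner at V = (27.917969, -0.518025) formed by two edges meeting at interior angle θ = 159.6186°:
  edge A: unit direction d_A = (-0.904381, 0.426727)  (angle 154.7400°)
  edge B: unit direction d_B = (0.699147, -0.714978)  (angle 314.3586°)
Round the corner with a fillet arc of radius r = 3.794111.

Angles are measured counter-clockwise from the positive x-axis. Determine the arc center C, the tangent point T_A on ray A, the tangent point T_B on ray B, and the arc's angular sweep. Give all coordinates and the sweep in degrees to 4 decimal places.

bisector direction at 234.5493° = (-0.580002,-0.814615)
center distance |VC| = r/sin(θ/2) = 3.794111/sin(79.8093°) = 3.854925
C = V + |VC|·bis = (25.6821,-3.6583)
T_A = V + ((C−V)·d_A)·d_A = V + 0.6820·d_A = (27.3012,-0.2270)
T_B = V + ((C−V)·d_B)·d_B = V + 0.6820·d_B = (28.3948,-1.0057)
sweep = 180° − θ = 20.3814°

center=(25.6821,-3.6583) T_A=(27.3012,-0.2270) T_B=(28.3948,-1.0057) sweep=20.3814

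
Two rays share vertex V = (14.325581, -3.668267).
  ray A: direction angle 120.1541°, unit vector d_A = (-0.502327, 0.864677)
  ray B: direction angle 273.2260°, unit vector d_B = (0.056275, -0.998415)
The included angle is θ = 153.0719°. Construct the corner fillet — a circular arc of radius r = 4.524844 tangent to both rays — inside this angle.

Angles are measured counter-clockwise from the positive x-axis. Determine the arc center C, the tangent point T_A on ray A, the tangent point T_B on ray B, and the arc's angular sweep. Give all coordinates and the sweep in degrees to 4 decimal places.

bisector direction at 196.6901° = (-0.957872,-0.287194)
center distance |VC| = r/sin(θ/2) = 4.524844/sin(76.5359°) = 4.652718
C = V + |VC|·bis = (9.8689,-5.0045)
T_A = V + ((C−V)·d_A)·d_A = V + 1.0833·d_A = (13.7814,-2.7315)
T_B = V + ((C−V)·d_B)·d_B = V + 1.0833·d_B = (14.3865,-4.7499)
sweep = 180° − θ = 26.9281°

center=(9.8689,-5.0045) T_A=(13.7814,-2.7315) T_B=(14.3865,-4.7499) sweep=26.9281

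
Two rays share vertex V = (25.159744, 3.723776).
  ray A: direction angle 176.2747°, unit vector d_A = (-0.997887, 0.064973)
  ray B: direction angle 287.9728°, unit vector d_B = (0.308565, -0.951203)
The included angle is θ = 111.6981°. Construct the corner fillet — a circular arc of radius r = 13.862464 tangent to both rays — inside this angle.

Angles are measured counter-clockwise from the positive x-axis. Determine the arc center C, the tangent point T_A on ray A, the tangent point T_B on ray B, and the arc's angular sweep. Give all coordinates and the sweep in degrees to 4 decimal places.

center=(14.8753,-9.4984) T_A=(15.7760,4.3348) T_B=(28.0614,-5.2209) sweep=68.3019

bisector direction at 232.1237° = (-0.613958,-0.789339)
center distance |VC| = r/sin(θ/2) = 13.862464/sin(55.8490°) = 16.750978
C = V + |VC|·bis = (14.8753,-9.4984)
T_A = V + ((C−V)·d_A)·d_A = V + 9.4036·d_A = (15.7760,4.3348)
T_B = V + ((C−V)·d_B)·d_B = V + 9.4036·d_B = (28.0614,-5.2209)
sweep = 180° − θ = 68.3019°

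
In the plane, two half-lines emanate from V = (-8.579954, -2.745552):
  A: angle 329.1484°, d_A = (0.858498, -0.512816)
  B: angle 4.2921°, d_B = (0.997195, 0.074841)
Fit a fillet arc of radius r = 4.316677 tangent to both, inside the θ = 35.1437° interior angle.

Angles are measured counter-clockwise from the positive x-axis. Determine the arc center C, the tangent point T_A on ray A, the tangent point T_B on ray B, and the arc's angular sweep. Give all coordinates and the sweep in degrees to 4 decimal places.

bisector direction at 346.7202° = (0.973260,-0.229706)
center distance |VC| = r/sin(θ/2) = 4.316677/sin(17.5719°) = 14.298294
C = V + |VC|·bis = (5.3360,-6.0300)
T_A = V + ((C−V)·d_A)·d_A = V + 13.6311·d_A = (3.1223,-9.7358)
T_B = V + ((C−V)·d_B)·d_B = V + 13.6311·d_B = (5.0129,-1.7254)
sweep = 180° − θ = 144.8563°

center=(5.3360,-6.0300) T_A=(3.1223,-9.7358) T_B=(5.0129,-1.7254) sweep=144.8563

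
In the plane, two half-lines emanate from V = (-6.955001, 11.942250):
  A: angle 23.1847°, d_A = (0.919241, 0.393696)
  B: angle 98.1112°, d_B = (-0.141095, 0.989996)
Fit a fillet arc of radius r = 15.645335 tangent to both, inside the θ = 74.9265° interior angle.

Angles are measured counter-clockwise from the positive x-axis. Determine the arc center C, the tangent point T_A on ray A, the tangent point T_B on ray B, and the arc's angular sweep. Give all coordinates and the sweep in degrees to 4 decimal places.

center=(5.6532,34.3620) T_A=(11.8127,19.9802) T_B=(-9.8357,32.1545) sweep=105.0735

bisector direction at 60.6480° = (0.490174,0.871624)
center distance |VC| = r/sin(θ/2) = 15.645335/sin(37.4633°) = 25.721779
C = V + |VC|·bis = (5.6532,34.3620)
T_A = V + ((C−V)·d_A)·d_A = V + 20.4165·d_A = (11.8127,19.9802)
T_B = V + ((C−V)·d_B)·d_B = V + 20.4165·d_B = (-9.8357,32.1545)
sweep = 180° − θ = 105.0735°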